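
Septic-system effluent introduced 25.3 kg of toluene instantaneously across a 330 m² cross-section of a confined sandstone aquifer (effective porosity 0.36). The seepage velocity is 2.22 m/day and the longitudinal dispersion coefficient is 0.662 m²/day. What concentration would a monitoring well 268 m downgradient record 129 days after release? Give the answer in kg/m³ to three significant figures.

For an instantaneous plane source, C(x,t) = M/(n_e·A·√(4πDt)) · exp(−(x−vt)²/(4Dt)), with n_e·A the pore (flow) area.
Plume center vt = 2.22 × 129 = 286.38 m, so the well at 268 m is 18.38 m upgradient of the peak.
√(4πDt) = 32.76 m, giving peak height M/(n_e·A·√(4πDt)) = 25.3/(0.36 × 330 × 32.76) = 0.006501 kg/m³.
(x−vt)²/(4Dt) = (-18.38)²/(4 × 0.662 × 129) = 0.9890; exp(−0.9890) = 0.3719.
C = 0.006501 × 0.3719 = 0.00242 kg/m³.

0.00242 kg/m³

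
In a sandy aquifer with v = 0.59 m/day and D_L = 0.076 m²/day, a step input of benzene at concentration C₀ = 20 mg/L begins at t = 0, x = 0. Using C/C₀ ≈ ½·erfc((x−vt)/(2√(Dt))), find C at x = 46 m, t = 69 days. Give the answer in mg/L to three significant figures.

1.02 mg/L

For a continuous step input, C/C₀ ≈ ½·erfc((x−vt)/(2√(Dt))).
vt = 0.59 × 69 = 40.71 m and 2√(Dt) = 2√(0.076 × 69) = 4.580 m.
Argument (x−vt)/(2√(Dt)) = (46 − 40.71)/4.580 = 1.155; ½·erfc(1.155) = 0.05119.
C = 20 × 0.05119 = 1.02 mg/L.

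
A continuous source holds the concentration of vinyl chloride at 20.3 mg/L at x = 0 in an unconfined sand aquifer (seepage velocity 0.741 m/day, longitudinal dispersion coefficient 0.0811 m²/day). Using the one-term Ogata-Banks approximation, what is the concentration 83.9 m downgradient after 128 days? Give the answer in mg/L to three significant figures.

For a continuous step input, C/C₀ ≈ ½·erfc((x−vt)/(2√(Dt))).
vt = 0.741 × 128 = 94.848 m and 2√(Dt) = 2√(0.0811 × 128) = 6.444 m.
Argument (x−vt)/(2√(Dt)) = (83.9 − 94.848)/6.444 = -1.699; ½·erfc(-1.699) = 0.9919.
C = 20.3 × 0.9919 = 20.1 mg/L.

20.1 mg/L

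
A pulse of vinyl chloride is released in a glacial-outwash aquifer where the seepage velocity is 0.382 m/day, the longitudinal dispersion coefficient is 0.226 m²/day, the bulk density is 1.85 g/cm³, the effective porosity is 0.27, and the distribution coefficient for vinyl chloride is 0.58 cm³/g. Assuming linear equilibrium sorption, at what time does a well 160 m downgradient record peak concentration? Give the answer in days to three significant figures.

2080 days

Retardation factor R = 1 + ρ_b·K_d/n = 1 + 1.85 × 0.58/0.27 = 4.974.
Sorption retards both mechanisms: v_R = v/R = 0.07680 m/day, D_R = D/R = 0.04544 m²/day.
Peak time from v_R²t² + 2D_R t − x² = 0: t = (√(D_R² + v_R²x²) − D_R)/v_R².
√(D_R² + v_R²x²) = √(0.04544² + 0.07680² × 160²) = 12.29; v_R² = 0.005898.
t = (12.29 − 0.04544)/0.005898 = 2080 days.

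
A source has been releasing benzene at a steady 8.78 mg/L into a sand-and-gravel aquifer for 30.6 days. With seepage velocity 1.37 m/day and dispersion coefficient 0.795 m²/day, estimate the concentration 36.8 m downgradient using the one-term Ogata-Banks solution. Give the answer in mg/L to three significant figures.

6.75 mg/L

For a continuous step input, C/C₀ ≈ ½·erfc((x−vt)/(2√(Dt))).
vt = 1.37 × 30.6 = 41.922 m and 2√(Dt) = 2√(0.795 × 30.6) = 9.864 m.
Argument (x−vt)/(2√(Dt)) = (36.8 − 41.922)/9.864 = -0.5193; ½·erfc(-0.5193) = 0.7686.
C = 8.78 × 0.7686 = 6.75 mg/L.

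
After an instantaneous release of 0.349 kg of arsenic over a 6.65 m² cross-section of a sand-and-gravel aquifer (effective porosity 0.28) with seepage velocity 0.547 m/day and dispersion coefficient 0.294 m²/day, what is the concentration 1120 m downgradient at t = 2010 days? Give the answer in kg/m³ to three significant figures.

For an instantaneous plane source, C(x,t) = M/(n_e·A·√(4πDt)) · exp(−(x−vt)²/(4Dt)), with n_e·A the pore (flow) area.
Plume center vt = 0.547 × 2010 = 1099.47 m, so the well at 1120 m is 20.53 m downgradient of the peak.
√(4πDt) = 86.17 m, giving peak height M/(n_e·A·√(4πDt)) = 0.349/(0.28 × 6.65 × 86.17) = 0.002175 kg/m³.
(x−vt)²/(4Dt) = (20.53)²/(4 × 0.294 × 2010) = 0.1783; exp(−0.1783) = 0.8367.
C = 0.002175 × 0.8367 = 0.00182 kg/m³.

0.00182 kg/m³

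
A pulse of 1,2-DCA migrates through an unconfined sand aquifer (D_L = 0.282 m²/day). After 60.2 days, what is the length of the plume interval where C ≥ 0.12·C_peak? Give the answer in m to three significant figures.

The plume is Gaussian with σ = √(2Dt) = √(2 × 0.282 × 60.2) = 5.827 m.
C/C_peak = exp(−Δx²/(2σ²)) = 0.12 ⇒ Δx = σ·√(−2 ln 0.12) = 5.827 × 2.059 = 12.00 m.
Width = 2Δx = 24.0 m.

24.0 m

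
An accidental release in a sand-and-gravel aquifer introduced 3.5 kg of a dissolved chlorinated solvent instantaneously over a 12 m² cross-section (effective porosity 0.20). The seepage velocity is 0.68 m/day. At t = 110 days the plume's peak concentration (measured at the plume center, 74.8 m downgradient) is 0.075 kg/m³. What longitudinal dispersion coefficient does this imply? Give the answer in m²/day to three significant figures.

At the plume center C_max = M/(n_e·A·√(4πDt)), so D = M²/(4πt·(n_e·A·C_max)²).
n_e·A·C_max = 0.20 × 12 × 0.075 = 0.1800 kg/m.
D = 3.5²/(4π × 110 × 0.1800²) = 0.274 m²/day.

0.274 m²/day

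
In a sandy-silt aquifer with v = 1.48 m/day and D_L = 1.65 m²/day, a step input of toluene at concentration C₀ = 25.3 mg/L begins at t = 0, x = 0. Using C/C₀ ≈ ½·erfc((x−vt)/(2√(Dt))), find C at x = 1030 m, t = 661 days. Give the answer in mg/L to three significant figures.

For a continuous step input, C/C₀ ≈ ½·erfc((x−vt)/(2√(Dt))).
vt = 1.48 × 661 = 978.28 m and 2√(Dt) = 2√(1.65 × 661) = 66.05 m.
Argument (x−vt)/(2√(Dt)) = (1030 − 978.28)/66.05 = 0.7830; ½·erfc(0.7830) = 0.1341.
C = 25.3 × 0.1341 = 3.39 mg/L.

3.39 mg/L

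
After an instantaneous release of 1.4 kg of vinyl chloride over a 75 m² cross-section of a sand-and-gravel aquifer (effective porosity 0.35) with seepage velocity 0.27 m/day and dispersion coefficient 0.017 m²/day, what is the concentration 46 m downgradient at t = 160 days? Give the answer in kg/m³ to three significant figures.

For an instantaneous plane source, C(x,t) = M/(n_e·A·√(4πDt)) · exp(−(x−vt)²/(4Dt)), with n_e·A the pore (flow) area.
Plume center vt = 0.27 × 160 = 43.2 m, so the well at 46 m is 2.8 m downgradient of the peak.
√(4πDt) = 5.846 m, giving peak height M/(n_e·A·√(4πDt)) = 1.4/(0.35 × 75 × 5.846) = 0.009123 kg/m³.
(x−vt)²/(4Dt) = (2.8)²/(4 × 0.017 × 160) = 0.7206; exp(−0.7206) = 0.4865.
C = 0.009123 × 0.4865 = 0.00444 kg/m³.

0.00444 kg/m³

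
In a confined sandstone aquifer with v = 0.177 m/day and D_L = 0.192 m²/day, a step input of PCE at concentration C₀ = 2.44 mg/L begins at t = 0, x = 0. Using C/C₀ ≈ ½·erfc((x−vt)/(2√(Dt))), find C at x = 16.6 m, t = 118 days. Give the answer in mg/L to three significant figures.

For a continuous step input, C/C₀ ≈ ½·erfc((x−vt)/(2√(Dt))).
vt = 0.177 × 118 = 20.886 m and 2√(Dt) = 2√(0.192 × 118) = 9.520 m.
Argument (x−vt)/(2√(Dt)) = (16.6 − 20.886)/9.520 = -0.4502; ½·erfc(-0.4502) = 0.7378.
C = 2.44 × 0.7378 = 1.80 mg/L.

1.80 mg/L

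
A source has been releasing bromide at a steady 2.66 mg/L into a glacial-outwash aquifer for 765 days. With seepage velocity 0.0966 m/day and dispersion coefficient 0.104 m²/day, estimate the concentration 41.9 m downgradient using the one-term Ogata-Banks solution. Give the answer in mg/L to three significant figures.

2.65 mg/L

For a continuous step input, C/C₀ ≈ ½·erfc((x−vt)/(2√(Dt))).
vt = 0.0966 × 765 = 73.899 m and 2√(Dt) = 2√(0.104 × 765) = 17.84 m.
Argument (x−vt)/(2√(Dt)) = (41.9 − 73.899)/17.84 = -1.794; ½·erfc(-1.794) = 0.9944.
C = 2.66 × 0.9944 = 2.65 mg/L.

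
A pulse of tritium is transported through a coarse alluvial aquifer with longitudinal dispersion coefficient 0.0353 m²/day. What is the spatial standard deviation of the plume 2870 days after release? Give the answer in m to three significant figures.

14.2 m

Dispersive spreading gives a Gaussian with σ² = 2Dt; advection only shifts the center.
σ = √(2 × 0.0353 × 2870) = 14.2 m.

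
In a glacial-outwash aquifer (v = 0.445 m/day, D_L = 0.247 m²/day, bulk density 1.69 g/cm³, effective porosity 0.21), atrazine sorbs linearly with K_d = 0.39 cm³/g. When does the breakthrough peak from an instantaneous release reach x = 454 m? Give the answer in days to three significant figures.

4220 days

Retardation factor R = 1 + ρ_b·K_d/n = 1 + 1.69 × 0.39/0.21 = 4.139.
Sorption retards both mechanisms: v_R = v/R = 0.1075 m/day, D_R = D/R = 0.05968 m²/day.
Peak time from v_R²t² + 2D_R t − x² = 0: t = (√(D_R² + v_R²x²) − D_R)/v_R².
√(D_R² + v_R²x²) = √(0.05968² + 0.1075² × 454²) = 48.81; v_R² = 0.01156.
t = (48.81 − 0.05968)/0.01156 = 4220 days.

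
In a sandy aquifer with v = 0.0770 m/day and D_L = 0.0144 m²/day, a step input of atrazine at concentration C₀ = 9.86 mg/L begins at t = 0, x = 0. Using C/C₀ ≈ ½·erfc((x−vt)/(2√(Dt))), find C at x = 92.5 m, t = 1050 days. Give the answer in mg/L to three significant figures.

0.168 mg/L

For a continuous step input, C/C₀ ≈ ½·erfc((x−vt)/(2√(Dt))).
vt = 0.0770 × 1050 = 80.85 m and 2√(Dt) = 2√(0.0144 × 1050) = 7.777 m.
Argument (x−vt)/(2√(Dt)) = (92.5 − 80.85)/7.777 = 1.498; ½·erfc(1.498) = 0.01707.
C = 9.86 × 0.01707 = 0.168 mg/L.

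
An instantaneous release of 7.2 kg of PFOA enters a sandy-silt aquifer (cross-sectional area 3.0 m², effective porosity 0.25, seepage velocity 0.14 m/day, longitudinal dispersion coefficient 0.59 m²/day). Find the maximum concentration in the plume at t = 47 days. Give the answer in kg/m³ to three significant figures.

0.514 kg/m³

The peak of an instantaneous 1D plume sits at x = vt; there the Gaussian factor is 1 and C_max = M/(n_e·A·√(4πDt)), where n_e·A is the pore area the mass is dissolved in.
√(4πDt) = √(4π × 0.59 × 47) = 18.67 m, so C_max = 7.2/(0.25 × 3.0 × 18.67) = 0.514 kg/m³.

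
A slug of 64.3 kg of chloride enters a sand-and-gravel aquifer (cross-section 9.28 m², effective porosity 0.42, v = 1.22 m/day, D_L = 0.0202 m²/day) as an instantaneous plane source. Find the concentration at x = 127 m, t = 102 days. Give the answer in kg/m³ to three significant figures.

For an instantaneous plane source, C(x,t) = M/(n_e·A·√(4πDt)) · exp(−(x−vt)²/(4Dt)), with n_e·A the pore (flow) area.
Plume center vt = 1.22 × 102 = 124.44 m, so the well at 127 m is 2.56 m downgradient of the peak.
√(4πDt) = 5.088 m, giving peak height M/(n_e·A·√(4πDt)) = 64.3/(0.42 × 9.28 × 5.088) = 3.242 kg/m³.
(x−vt)²/(4Dt) = (2.56)²/(4 × 0.0202 × 102) = 0.7952; exp(−0.7952) = 0.4515.
C = 3.242 × 0.4515 = 1.46 kg/m³.

1.46 kg/m³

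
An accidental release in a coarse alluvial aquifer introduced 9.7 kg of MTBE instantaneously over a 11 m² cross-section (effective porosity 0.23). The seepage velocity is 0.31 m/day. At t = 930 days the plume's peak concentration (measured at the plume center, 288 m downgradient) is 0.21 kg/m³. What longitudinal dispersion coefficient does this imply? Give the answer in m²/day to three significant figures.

0.0285 m²/day

At the plume center C_max = M/(n_e·A·√(4πDt)), so D = M²/(4πt·(n_e·A·C_max)²).
n_e·A·C_max = 0.23 × 11 × 0.21 = 0.5313 kg/m.
D = 9.7²/(4π × 930 × 0.5313²) = 0.0285 m²/day.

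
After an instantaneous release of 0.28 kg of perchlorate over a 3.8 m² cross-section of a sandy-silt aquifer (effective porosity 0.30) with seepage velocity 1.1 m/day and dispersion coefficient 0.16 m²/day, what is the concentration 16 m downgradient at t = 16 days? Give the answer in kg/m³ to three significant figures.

For an instantaneous plane source, C(x,t) = M/(n_e·A·√(4πDt)) · exp(−(x−vt)²/(4Dt)), with n_e·A the pore (flow) area.
Plume center vt = 1.1 × 16 = 17.6 m, so the well at 16 m is 1.6 m upgradient of the peak.
√(4πDt) = 5.672 m, giving peak height M/(n_e·A·√(4πDt)) = 0.28/(0.30 × 3.8 × 5.672) = 0.04330 kg/m³.
(x−vt)²/(4Dt) = (-1.6)²/(4 × 0.16 × 16) = 0.2500; exp(−0.2500) = 0.7788.
C = 0.04330 × 0.7788 = 0.0337 kg/m³.

0.0337 kg/m³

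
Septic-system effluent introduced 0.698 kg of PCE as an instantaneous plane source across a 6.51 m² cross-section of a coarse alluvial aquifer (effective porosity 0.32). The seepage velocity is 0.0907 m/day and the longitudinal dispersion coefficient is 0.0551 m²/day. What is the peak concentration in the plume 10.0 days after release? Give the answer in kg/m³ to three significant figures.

The peak of an instantaneous 1D plume sits at x = vt; there the Gaussian factor is 1 and C_max = M/(n_e·A·√(4πDt)), where n_e·A is the pore area the mass is dissolved in.
√(4πDt) = √(4π × 0.0551 × 10.0) = 2.631 m, so C_max = 0.698/(0.32 × 6.51 × 2.631) = 0.127 kg/m³.

0.127 kg/m³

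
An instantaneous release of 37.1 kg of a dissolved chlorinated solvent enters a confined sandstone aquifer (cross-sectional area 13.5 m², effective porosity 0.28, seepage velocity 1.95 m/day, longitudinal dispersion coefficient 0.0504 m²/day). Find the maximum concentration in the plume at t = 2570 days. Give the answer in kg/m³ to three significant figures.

0.243 kg/m³

The peak of an instantaneous 1D plume sits at x = vt; there the Gaussian factor is 1 and C_max = M/(n_e·A·√(4πDt)), where n_e·A is the pore area the mass is dissolved in.
√(4πDt) = √(4π × 0.0504 × 2570) = 40.34 m, so C_max = 37.1/(0.28 × 13.5 × 40.34) = 0.243 kg/m³.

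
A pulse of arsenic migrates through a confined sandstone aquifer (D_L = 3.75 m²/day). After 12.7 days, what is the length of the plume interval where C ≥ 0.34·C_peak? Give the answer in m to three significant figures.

28.7 m

The plume is Gaussian with σ = √(2Dt) = √(2 × 3.75 × 12.7) = 9.760 m.
C/C_peak = exp(−Δx²/(2σ²)) = 0.34 ⇒ Δx = σ·√(−2 ln 0.34) = 9.760 × 1.469 = 14.34 m.
Width = 2Δx = 28.7 m.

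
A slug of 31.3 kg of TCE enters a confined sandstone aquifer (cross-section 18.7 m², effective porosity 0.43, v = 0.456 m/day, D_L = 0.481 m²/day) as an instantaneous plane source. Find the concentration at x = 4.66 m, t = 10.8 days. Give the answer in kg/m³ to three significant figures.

For an instantaneous plane source, C(x,t) = M/(n_e·A·√(4πDt)) · exp(−(x−vt)²/(4Dt)), with n_e·A the pore (flow) area.
Plume center vt = 0.456 × 10.8 = 4.9248 m, so the well at 4.66 m is 0.2648 m upgradient of the peak.
√(4πDt) = 8.080 m, giving peak height M/(n_e·A·√(4πDt)) = 31.3/(0.43 × 18.7 × 8.080) = 0.4818 kg/m³.
(x−vt)²/(4Dt) = (-0.2648)²/(4 × 0.481 × 10.8) = 0.003374; exp(−0.003374) = 0.9966.
C = 0.4818 × 0.9966 = 0.480 kg/m³.

0.480 kg/m³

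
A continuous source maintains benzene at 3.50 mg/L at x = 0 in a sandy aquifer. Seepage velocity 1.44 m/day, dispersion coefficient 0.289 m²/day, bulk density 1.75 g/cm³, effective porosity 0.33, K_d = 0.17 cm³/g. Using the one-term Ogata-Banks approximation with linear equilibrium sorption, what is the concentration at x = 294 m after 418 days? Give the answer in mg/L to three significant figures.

Retardation factor R = 1 + ρ_b·K_d/n = 1 + 1.75 × 0.17/0.33 = 1.902.
Sorption retards both mechanisms: v_R = v/R = 0.7571 m/day, D_R = D/R = 0.1519 m²/day.
v_R·t = 0.7571 × 418 = 316.4678 m; 2√(D_R t) = 15.94 m; argument = (294 − 316.4678)/15.94 = -1.410.
C = C₀ × ½·erfc(-1.410) = 3.50 × 0.9769 = 3.42 mg/L.

3.42 mg/L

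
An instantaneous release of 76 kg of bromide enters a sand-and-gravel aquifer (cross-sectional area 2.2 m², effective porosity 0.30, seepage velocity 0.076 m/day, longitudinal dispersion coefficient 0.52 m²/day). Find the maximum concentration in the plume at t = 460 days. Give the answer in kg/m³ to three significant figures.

2.10 kg/m³

The peak of an instantaneous 1D plume sits at x = vt; there the Gaussian factor is 1 and C_max = M/(n_e·A·√(4πDt)), where n_e·A is the pore area the mass is dissolved in.
√(4πDt) = √(4π × 0.52 × 460) = 54.83 m, so C_max = 76/(0.30 × 2.2 × 54.83) = 2.10 kg/m³.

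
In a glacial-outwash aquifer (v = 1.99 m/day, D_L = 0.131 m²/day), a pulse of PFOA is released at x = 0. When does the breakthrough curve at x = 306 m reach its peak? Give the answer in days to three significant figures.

154 days

For the 1D instantaneous-source solution, setting ∂C/∂t = 0 at fixed x gives v²t² + 2Dt − x² = 0, so t = (√(D² + v²x²) − D)/v².
√(D² + v²x²) = √(0.131² + 1.99² × 306²) = 608.9; v² = 3.9601.
t = (608.9 − 0.131)/3.9601 = 154 days (vs. the pure-advection estimate x/v = 154 d).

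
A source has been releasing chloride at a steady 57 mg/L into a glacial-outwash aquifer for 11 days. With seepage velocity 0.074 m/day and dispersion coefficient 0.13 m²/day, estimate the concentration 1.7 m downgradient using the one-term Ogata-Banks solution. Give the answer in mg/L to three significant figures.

17.1 mg/L

For a continuous step input, C/C₀ ≈ ½·erfc((x−vt)/(2√(Dt))).
vt = 0.074 × 11 = 0.814 m and 2√(Dt) = 2√(0.13 × 11) = 2.392 m.
Argument (x−vt)/(2√(Dt)) = (1.7 − 0.814)/2.392 = 0.3704; ½·erfc(0.3704) = 0.3002.
C = 57 × 0.3002 = 17.1 mg/L.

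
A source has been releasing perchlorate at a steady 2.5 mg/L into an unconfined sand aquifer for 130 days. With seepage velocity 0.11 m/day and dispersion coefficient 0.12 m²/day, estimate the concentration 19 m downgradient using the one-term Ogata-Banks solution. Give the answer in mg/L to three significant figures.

0.500 mg/L

For a continuous step input, C/C₀ ≈ ½·erfc((x−vt)/(2√(Dt))).
vt = 0.11 × 130 = 14.3 m and 2√(Dt) = 2√(0.12 × 130) = 7.899 m.
Argument (x−vt)/(2√(Dt)) = (19 − 14.3)/7.899 = 0.5950; ½·erfc(0.5950) = 0.2000.
C = 2.5 × 0.2000 = 0.500 mg/L.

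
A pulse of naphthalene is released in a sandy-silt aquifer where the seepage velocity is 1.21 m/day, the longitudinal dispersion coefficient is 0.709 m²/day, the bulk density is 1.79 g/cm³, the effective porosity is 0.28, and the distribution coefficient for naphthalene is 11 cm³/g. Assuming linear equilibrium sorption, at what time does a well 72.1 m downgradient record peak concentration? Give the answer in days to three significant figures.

4220 days

Retardation factor R = 1 + ρ_b·K_d/n = 1 + 1.79 × 11/0.28 = 71.32.
Sorption retards both mechanisms: v_R = v/R = 0.01697 m/day, D_R = D/R = 0.009941 m²/day.
Peak time from v_R²t² + 2D_R t − x² = 0: t = (√(D_R² + v_R²x²) − D_R)/v_R².
√(D_R² + v_R²x²) = √(0.009941² + 0.01697² × 72.1²) = 1.224; v_R² = 0.0002880.
t = (1.224 − 0.009941)/0.0002880 = 4220 days.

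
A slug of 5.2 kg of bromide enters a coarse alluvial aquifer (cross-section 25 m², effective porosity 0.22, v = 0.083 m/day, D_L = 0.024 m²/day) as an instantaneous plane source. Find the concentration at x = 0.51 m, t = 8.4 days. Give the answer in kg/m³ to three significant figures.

For an instantaneous plane source, C(x,t) = M/(n_e·A·√(4πDt)) · exp(−(x−vt)²/(4Dt)), with n_e·A the pore (flow) area.
Plume center vt = 0.083 × 8.4 = 0.6972 m, so the well at 0.51 m is 0.1872 m upgradient of the peak.
√(4πDt) = 1.592 m, giving peak height M/(n_e·A·√(4πDt)) = 5.2/(0.22 × 25 × 1.592) = 0.5939 kg/m³.
(x−vt)²/(4Dt) = (-0.1872)²/(4 × 0.024 × 8.4) = 0.04346; exp(−0.04346) = 0.9575.
C = 0.5939 × 0.9575 = 0.569 kg/m³.

0.569 kg/m³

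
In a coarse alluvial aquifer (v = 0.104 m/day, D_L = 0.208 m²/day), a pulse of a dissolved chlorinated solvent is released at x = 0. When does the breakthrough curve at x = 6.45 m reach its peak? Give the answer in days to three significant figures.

45.7 days

For the 1D instantaneous-source solution, setting ∂C/∂t = 0 at fixed x gives v²t² + 2Dt − x² = 0, so t = (√(D² + v²x²) − D)/v².
√(D² + v²x²) = √(0.208² + 0.104² × 6.45²) = 0.7023; v² = 0.010816.
t = (0.7023 − 0.208)/0.010816 = 45.7 days (vs. the pure-advection estimate x/v = 62.0 d).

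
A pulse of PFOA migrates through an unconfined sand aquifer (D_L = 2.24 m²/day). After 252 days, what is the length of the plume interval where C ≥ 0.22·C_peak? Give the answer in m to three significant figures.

117 m

The plume is Gaussian with σ = √(2Dt) = √(2 × 2.24 × 252) = 33.60 m.
C/C_peak = exp(−Δx²/(2σ²)) = 0.22 ⇒ Δx = σ·√(−2 ln 0.22) = 33.60 × 1.740 = 58.46 m.
Width = 2Δx = 117 m.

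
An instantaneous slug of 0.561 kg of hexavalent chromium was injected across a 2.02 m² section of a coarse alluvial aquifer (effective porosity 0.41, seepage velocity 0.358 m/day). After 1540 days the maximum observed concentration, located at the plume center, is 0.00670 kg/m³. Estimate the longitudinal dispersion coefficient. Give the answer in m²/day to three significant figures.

At the plume center C_max = M/(n_e·A·√(4πDt)), so D = M²/(4πt·(n_e·A·C_max)²).
n_e·A·C_max = 0.41 × 2.02 × 0.00670 = 0.005549 kg/m.
D = 0.561²/(4π × 1540 × 0.005549²) = 0.528 m²/day.

0.528 m²/day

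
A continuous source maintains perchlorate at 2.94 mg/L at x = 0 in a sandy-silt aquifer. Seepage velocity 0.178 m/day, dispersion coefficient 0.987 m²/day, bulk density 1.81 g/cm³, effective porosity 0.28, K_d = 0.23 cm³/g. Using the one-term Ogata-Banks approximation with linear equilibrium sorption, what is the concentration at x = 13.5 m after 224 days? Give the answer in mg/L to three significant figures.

Retardation factor R = 1 + ρ_b·K_d/n = 1 + 1.81 × 0.23/0.28 = 2.487.
Sorption retards both mechanisms: v_R = v/R = 0.07157 m/day, D_R = D/R = 0.3969 m²/day.
v_R·t = 0.07157 × 224 = 16.03168 m; 2√(D_R t) = 18.86 m; argument = (13.5 − 16.03168)/18.86 = -0.1342.
C = C₀ × ½·erfc(-0.1342) = 2.94 × 0.5753 = 1.69 mg/L.

1.69 mg/L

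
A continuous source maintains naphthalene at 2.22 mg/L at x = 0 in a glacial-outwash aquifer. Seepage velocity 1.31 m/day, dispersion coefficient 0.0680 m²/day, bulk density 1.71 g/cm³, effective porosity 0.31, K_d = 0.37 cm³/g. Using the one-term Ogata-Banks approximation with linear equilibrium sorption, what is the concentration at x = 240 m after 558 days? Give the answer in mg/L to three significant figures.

1.18 mg/L

Retardation factor R = 1 + ρ_b·K_d/n = 1 + 1.71 × 0.37/0.31 = 3.041.
Sorption retards both mechanisms: v_R = v/R = 0.4308 m/day, D_R = D/R = 0.02236 m²/day.
v_R·t = 0.4308 × 558 = 240.3864 m; 2√(D_R t) = 7.065 m; argument = (240 − 240.3864)/7.065 = -0.05469.
C = C₀ × ½·erfc(-0.05469) = 2.22 × 0.5308 = 1.18 mg/L.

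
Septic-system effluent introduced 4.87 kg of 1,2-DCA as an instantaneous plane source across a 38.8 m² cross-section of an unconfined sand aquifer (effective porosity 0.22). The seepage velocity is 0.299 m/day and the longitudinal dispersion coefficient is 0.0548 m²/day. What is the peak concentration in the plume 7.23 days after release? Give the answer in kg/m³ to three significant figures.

0.256 kg/m³

The peak of an instantaneous 1D plume sits at x = vt; there the Gaussian factor is 1 and C_max = M/(n_e·A·√(4πDt)), where n_e·A is the pore area the mass is dissolved in.
√(4πDt) = √(4π × 0.0548 × 7.23) = 2.231 m, so C_max = 4.87/(0.22 × 38.8 × 2.231) = 0.256 kg/m³.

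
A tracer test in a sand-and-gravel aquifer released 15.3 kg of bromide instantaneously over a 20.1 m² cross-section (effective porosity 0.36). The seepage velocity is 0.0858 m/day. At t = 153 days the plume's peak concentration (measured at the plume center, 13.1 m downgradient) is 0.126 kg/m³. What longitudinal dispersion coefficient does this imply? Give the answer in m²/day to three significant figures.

At the plume center C_max = M/(n_e·A·√(4πDt)), so D = M²/(4πt·(n_e·A·C_max)²).
n_e·A·C_max = 0.36 × 20.1 × 0.126 = 0.9117 kg/m.
D = 15.3²/(4π × 153 × 0.9117²) = 0.146 m²/day.

0.146 m²/day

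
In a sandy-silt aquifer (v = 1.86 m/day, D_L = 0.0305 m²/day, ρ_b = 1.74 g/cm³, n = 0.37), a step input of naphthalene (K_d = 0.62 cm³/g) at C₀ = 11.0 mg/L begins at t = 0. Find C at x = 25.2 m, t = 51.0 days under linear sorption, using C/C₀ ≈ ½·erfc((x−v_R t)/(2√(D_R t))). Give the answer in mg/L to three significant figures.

1.51 mg/L

Retardation factor R = 1 + ρ_b·K_d/n = 1 + 1.74 × 0.62/0.37 = 3.916.
Sorption retards both mechanisms: v_R = v/R = 0.4750 m/day, D_R = D/R = 0.007789 m²/day.
v_R·t = 0.4750 × 51.0 = 24.225 m; 2√(D_R t) = 1.261 m; argument = (25.2 − 24.225)/1.261 = 0.7732.
C = C₀ × ½·erfc(0.7732) = 11.0 × 0.1371 = 1.51 mg/L.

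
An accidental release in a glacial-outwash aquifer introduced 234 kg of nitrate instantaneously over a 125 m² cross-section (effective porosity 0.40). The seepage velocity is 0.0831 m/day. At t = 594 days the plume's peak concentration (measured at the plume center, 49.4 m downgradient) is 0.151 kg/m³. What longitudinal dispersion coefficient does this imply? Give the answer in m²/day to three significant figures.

At the plume center C_max = M/(n_e·A·√(4πDt)), so D = M²/(4πt·(n_e·A·C_max)²).
n_e·A·C_max = 0.40 × 125 × 0.151 = 7.550 kg/m.
D = 234²/(4π × 594 × 7.550²) = 0.129 m²/day.

0.129 m²/day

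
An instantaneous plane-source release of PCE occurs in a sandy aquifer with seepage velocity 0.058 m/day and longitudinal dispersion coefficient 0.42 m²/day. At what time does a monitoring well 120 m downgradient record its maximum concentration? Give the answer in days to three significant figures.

For the 1D instantaneous-source solution, setting ∂C/∂t = 0 at fixed x gives v²t² + 2Dt − x² = 0, so t = (√(D² + v²x²) − D)/v².
√(D² + v²x²) = √(0.42² + 0.058² × 120²) = 6.973; v² = 0.003364.
t = (6.973 − 0.42)/0.003364 = 1950 days (vs. the pure-advection estimate x/v = 2070 d).

1950 days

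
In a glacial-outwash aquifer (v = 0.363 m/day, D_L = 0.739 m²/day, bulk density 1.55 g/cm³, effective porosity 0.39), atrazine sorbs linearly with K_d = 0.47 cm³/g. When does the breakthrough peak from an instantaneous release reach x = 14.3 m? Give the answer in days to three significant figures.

Retardation factor R = 1 + ρ_b·K_d/n = 1 + 1.55 × 0.47/0.39 = 2.868.
Sorption retards both mechanisms: v_R = v/R = 0.1266 m/day, D_R = D/R = 0.2577 m²/day.
Peak time from v_R²t² + 2D_R t − x² = 0: t = (√(D_R² + v_R²x²) − D_R)/v_R².
√(D_R² + v_R²x²) = √(0.2577² + 0.1266² × 14.3²) = 1.829; v_R² = 0.01603.
t = (1.829 − 0.2577)/0.01603 = 98.0 days.

98.0 days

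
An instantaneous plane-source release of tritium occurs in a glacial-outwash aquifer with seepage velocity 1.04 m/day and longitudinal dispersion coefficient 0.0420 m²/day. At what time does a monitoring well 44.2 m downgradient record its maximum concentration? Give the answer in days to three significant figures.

42.5 days

For the 1D instantaneous-source solution, setting ∂C/∂t = 0 at fixed x gives v²t² + 2Dt − x² = 0, so t = (√(D² + v²x²) − D)/v².
√(D² + v²x²) = √(0.0420² + 1.04² × 44.2²) = 45.97; v² = 1.0816.
t = (45.97 − 0.0420)/1.0816 = 42.5 days (vs. the pure-advection estimate x/v = 42.5 d).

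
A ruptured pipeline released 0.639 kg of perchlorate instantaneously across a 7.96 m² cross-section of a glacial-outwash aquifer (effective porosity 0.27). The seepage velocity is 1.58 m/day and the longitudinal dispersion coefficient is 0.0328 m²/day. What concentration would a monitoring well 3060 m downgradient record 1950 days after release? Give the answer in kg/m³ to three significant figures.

For an instantaneous plane source, C(x,t) = M/(n_e·A·√(4πDt)) · exp(−(x−vt)²/(4Dt)), with n_e·A the pore (flow) area.
Plume center vt = 1.58 × 1950 = 3081 m, so the well at 3060 m is 21 m upgradient of the peak.
√(4πDt) = 28.35 m, giving peak height M/(n_e·A·√(4πDt)) = 0.639/(0.27 × 7.96 × 28.35) = 0.01049 kg/m³.
(x−vt)²/(4Dt) = (-21)²/(4 × 0.0328 × 1950) = 1.724; exp(−1.724) = 0.1784.
C = 0.01049 × 0.1784 = 0.00187 kg/m³.

0.00187 kg/m³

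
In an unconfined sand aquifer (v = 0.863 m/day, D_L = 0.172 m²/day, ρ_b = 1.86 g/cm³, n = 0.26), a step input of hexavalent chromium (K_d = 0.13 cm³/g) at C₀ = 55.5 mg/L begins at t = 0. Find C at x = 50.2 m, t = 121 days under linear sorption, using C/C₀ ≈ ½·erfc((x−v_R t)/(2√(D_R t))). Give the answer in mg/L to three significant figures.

44.4 mg/L

Retardation factor R = 1 + ρ_b·K_d/n = 1 + 1.86 × 0.13/0.26 = 1.930.
Sorption retards both mechanisms: v_R = v/R = 0.4472 m/day, D_R = D/R = 0.08912 m²/day.
v_R·t = 0.4472 × 121 = 54.1112 m; 2√(D_R t) = 6.568 m; argument = (50.2 − 54.1112)/6.568 = -0.5955.
C = C₀ × ½·erfc(-0.5955) = 55.5 × 0.8002 = 44.4 mg/L.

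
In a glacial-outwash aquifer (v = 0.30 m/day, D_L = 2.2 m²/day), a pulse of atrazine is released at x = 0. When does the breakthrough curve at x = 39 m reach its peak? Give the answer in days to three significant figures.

For the 1D instantaneous-source solution, setting ∂C/∂t = 0 at fixed x gives v²t² + 2Dt − x² = 0, so t = (√(D² + v²x²) − D)/v².
√(D² + v²x²) = √(2.2² + 0.30² × 39²) = 11.91; v² = 0.09.
t = (11.91 − 2.2)/0.09 = 108 days (vs. the pure-advection estimate x/v = 130 d).

108 days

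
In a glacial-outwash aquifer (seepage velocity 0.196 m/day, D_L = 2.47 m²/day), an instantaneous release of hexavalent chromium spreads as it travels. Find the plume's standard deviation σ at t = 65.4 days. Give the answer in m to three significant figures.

Dispersive spreading gives a Gaussian with σ² = 2Dt; advection only shifts the center.
σ = √(2 × 2.47 × 65.4) = 18.0 m.

18.0 m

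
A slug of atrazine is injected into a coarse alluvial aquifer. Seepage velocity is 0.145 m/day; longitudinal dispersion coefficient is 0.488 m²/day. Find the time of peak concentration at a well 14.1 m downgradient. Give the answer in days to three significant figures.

76.8 days

For the 1D instantaneous-source solution, setting ∂C/∂t = 0 at fixed x gives v²t² + 2Dt − x² = 0, so t = (√(D² + v²x²) − D)/v².
√(D² + v²x²) = √(0.488² + 0.145² × 14.1²) = 2.102; v² = 0.021025.
t = (2.102 − 0.488)/0.021025 = 76.8 days (vs. the pure-advection estimate x/v = 97.2 d).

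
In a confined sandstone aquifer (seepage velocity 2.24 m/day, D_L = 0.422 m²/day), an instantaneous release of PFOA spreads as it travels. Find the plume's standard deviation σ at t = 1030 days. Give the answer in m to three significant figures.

Dispersive spreading gives a Gaussian with σ² = 2Dt; advection only shifts the center.
σ = √(2 × 0.422 × 1030) = 29.5 m.

29.5 m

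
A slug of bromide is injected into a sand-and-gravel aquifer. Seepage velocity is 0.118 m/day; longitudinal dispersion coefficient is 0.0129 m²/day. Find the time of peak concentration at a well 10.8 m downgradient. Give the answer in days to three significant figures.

90.6 days

For the 1D instantaneous-source solution, setting ∂C/∂t = 0 at fixed x gives v²t² + 2Dt − x² = 0, so t = (√(D² + v²x²) − D)/v².
√(D² + v²x²) = √(0.0129² + 0.118² × 10.8²) = 1.274; v² = 0.013924.
t = (1.274 − 0.0129)/0.013924 = 90.6 days (vs. the pure-advection estimate x/v = 91.5 d).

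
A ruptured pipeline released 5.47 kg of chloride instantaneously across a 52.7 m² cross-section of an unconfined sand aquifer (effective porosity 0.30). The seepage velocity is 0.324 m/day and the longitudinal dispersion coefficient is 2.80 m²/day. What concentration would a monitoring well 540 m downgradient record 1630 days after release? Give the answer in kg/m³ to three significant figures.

For an instantaneous plane source, C(x,t) = M/(n_e·A·√(4πDt)) · exp(−(x−vt)²/(4Dt)), with n_e·A the pore (flow) area.
Plume center vt = 0.324 × 1630 = 528.12 m, so the well at 540 m is 11.88 m downgradient of the peak.
√(4πDt) = 239.5 m, giving peak height M/(n_e·A·√(4πDt)) = 5.47/(0.30 × 52.7 × 239.5) = 0.001445 kg/m³.
(x−vt)²/(4Dt) = (11.88)²/(4 × 2.80 × 1630) = 0.007731; exp(−0.007731) = 0.9923.
C = 0.001445 × 0.9923 = 0.00143 kg/m³.

0.00143 kg/m³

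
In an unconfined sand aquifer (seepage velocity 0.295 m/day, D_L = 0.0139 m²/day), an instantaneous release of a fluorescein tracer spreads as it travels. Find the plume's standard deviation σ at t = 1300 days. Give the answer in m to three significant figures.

Dispersive spreading gives a Gaussian with σ² = 2Dt; advection only shifts the center.
σ = √(2 × 0.0139 × 1300) = 6.01 m.

6.01 m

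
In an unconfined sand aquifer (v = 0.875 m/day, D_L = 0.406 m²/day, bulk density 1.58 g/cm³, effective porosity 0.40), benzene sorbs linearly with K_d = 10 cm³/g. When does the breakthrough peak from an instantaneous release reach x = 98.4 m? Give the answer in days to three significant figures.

4530 days

Retardation factor R = 1 + ρ_b·K_d/n = 1 + 1.58 × 10/0.40 = 40.50.
Sorption retards both mechanisms: v_R = v/R = 0.02160 m/day, D_R = D/R = 0.01002 m²/day.
Peak time from v_R²t² + 2D_R t − x² = 0: t = (√(D_R² + v_R²x²) − D_R)/v_R².
√(D_R² + v_R²x²) = √(0.01002² + 0.02160² × 98.4²) = 2.125; v_R² = 0.0004666.
t = (2.125 − 0.01002)/0.0004666 = 4530 days.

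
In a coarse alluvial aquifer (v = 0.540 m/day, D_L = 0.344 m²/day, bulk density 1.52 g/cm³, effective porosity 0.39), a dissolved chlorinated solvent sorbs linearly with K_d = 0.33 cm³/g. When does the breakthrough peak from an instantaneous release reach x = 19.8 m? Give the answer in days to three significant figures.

81.2 days

Retardation factor R = 1 + ρ_b·K_d/n = 1 + 1.52 × 0.33/0.39 = 2.286.
Sorption retards both mechanisms: v_R = v/R = 0.2362 m/day, D_R = D/R = 0.1505 m²/day.
Peak time from v_R²t² + 2D_R t − x² = 0: t = (√(D_R² + v_R²x²) − D_R)/v_R².
√(D_R² + v_R²x²) = √(0.1505² + 0.2362² × 19.8²) = 4.679; v_R² = 0.05579.
t = (4.679 − 0.1505)/0.05579 = 81.2 days.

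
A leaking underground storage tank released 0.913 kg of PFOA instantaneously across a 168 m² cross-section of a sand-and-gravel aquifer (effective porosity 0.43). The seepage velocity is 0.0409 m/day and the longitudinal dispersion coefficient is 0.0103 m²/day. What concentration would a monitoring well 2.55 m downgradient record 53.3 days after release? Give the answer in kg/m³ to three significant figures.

For an instantaneous plane source, C(x,t) = M/(n_e·A·√(4πDt)) · exp(−(x−vt)²/(4Dt)), with n_e·A the pore (flow) area.
Plume center vt = 0.0409 × 53.3 = 2.17997 m, so the well at 2.55 m is 0.37003 m downgradient of the peak.
√(4πDt) = 2.627 m, giving peak height M/(n_e·A·√(4πDt)) = 0.913/(0.43 × 168 × 2.627) = 0.004811 kg/m³.
(x−vt)²/(4Dt) = (0.37003)²/(4 × 0.0103 × 53.3) = 0.06235; exp(−0.06235) = 0.9396.
C = 0.004811 × 0.9396 = 0.00452 kg/m³.

0.00452 kg/m³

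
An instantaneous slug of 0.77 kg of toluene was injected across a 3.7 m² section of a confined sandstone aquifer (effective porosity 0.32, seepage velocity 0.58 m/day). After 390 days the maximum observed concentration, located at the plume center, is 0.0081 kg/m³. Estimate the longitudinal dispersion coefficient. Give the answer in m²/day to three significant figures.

1.32 m²/day

At the plume center C_max = M/(n_e·A·√(4πDt)), so D = M²/(4πt·(n_e·A·C_max)²).
n_e·A·C_max = 0.32 × 3.7 × 0.0081 = 0.009590 kg/m.
D = 0.77²/(4π × 390 × 0.009590²) = 1.32 m²/day.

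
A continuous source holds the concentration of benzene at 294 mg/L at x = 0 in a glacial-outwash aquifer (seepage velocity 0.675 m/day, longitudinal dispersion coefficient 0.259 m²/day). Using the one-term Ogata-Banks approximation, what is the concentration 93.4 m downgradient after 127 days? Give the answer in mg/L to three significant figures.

For a continuous step input, C/C₀ ≈ ½·erfc((x−vt)/(2√(Dt))).
vt = 0.675 × 127 = 85.725 m and 2√(Dt) = 2√(0.259 × 127) = 11.47 m.
Argument (x−vt)/(2√(Dt)) = (93.4 − 85.725)/11.47 = 0.6691; ½·erfc(0.6691) = 0.1720.
C = 294 × 0.1720 = 50.6 mg/L.

50.6 mg/L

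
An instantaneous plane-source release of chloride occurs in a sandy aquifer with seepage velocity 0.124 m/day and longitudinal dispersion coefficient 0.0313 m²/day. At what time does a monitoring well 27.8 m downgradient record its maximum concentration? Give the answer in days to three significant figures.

222 days

For the 1D instantaneous-source solution, setting ∂C/∂t = 0 at fixed x gives v²t² + 2Dt − x² = 0, so t = (√(D² + v²x²) − D)/v².
√(D² + v²x²) = √(0.0313² + 0.124² × 27.8²) = 3.447; v² = 0.015376.
t = (3.447 − 0.0313)/0.015376 = 222 days (vs. the pure-advection estimate x/v = 224 d).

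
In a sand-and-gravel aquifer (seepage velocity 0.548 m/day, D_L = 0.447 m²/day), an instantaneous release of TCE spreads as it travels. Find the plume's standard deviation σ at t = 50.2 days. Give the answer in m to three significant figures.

6.70 m

Dispersive spreading gives a Gaussian with σ² = 2Dt; advection only shifts the center.
σ = √(2 × 0.447 × 50.2) = 6.70 m.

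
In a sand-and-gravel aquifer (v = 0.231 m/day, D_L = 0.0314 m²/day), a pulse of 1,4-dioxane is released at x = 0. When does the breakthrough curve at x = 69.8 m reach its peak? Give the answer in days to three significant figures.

For the 1D instantaneous-source solution, setting ∂C/∂t = 0 at fixed x gives v²t² + 2Dt − x² = 0, so t = (√(D² + v²x²) − D)/v².
√(D² + v²x²) = √(0.0314² + 0.231² × 69.8²) = 16.12; v² = 0.053361.
t = (16.12 − 0.0314)/0.053361 = 302 days (vs. the pure-advection estimate x/v = 302 d).

302 days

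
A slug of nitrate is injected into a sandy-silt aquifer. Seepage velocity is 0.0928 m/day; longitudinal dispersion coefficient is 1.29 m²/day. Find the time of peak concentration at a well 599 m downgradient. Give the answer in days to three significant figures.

6310 days

For the 1D instantaneous-source solution, setting ∂C/∂t = 0 at fixed x gives v²t² + 2Dt − x² = 0, so t = (√(D² + v²x²) − D)/v².
√(D² + v²x²) = √(1.29² + 0.0928² × 599²) = 55.60; v² = 0.00861184.
t = (55.60 − 1.29)/0.00861184 = 6310 days (vs. the pure-advection estimate x/v = 6450 d).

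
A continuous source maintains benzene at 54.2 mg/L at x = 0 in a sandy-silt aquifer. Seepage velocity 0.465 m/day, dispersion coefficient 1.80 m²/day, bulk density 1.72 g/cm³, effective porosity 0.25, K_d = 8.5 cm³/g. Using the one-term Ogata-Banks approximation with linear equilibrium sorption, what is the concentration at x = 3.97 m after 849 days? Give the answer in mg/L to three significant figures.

Retardation factor R = 1 + ρ_b·K_d/n = 1 + 1.72 × 8.5/0.25 = 59.48.
Sorption retards both mechanisms: v_R = v/R = 0.007818 m/day, D_R = D/R = 0.03026 m²/day.
v_R·t = 0.007818 × 849 = 6.637482 m; 2√(D_R t) = 10.14 m; argument = (3.97 − 6.637482)/10.14 = -0.2631.
C = C₀ × ½·erfc(-0.2631) = 54.2 × 0.6451 = 35.0 mg/L.

35.0 mg/L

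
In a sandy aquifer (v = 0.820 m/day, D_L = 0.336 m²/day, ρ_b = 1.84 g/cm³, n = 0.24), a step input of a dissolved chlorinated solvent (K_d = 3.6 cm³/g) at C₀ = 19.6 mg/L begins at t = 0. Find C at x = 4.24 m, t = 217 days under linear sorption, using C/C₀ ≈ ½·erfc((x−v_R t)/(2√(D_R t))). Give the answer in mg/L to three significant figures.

Retardation factor R = 1 + ρ_b·K_d/n = 1 + 1.84 × 3.6/0.24 = 28.60.
Sorption retards both mechanisms: v_R = v/R = 0.02867 m/day, D_R = D/R = 0.01175 m²/day.
v_R·t = 0.02867 × 217 = 6.22139 m; 2√(D_R t) = 3.194 m; argument = (4.24 − 6.22139)/3.194 = -0.6203.
C = C₀ × ½·erfc(-0.6203) = 19.6 × 0.8098 = 15.9 mg/L.

15.9 mg/L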